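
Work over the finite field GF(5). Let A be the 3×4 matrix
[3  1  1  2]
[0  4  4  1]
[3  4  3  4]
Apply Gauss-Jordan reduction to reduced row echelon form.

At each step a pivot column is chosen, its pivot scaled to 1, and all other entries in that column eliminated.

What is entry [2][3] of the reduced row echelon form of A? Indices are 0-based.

M[2][3] = 0

step 1: normalize row 0 (÷3) = (1, 2, 2, 4)
  row 2: subtract 3×row0 = (0, 3, 2, 2)
step 2: normalize row 1 (÷4) = (0, 1, 1, 4)
  row 0: subtract 2×row1 = (1, 0, 0, 1)
  row 2: subtract 3×row1 = (0, 0, 4, 0)
step 3: normalize row 2 (÷4) = (0, 0, 1, 0)
  row 1: subtract 1×row2 = (0, 1, 0, 4)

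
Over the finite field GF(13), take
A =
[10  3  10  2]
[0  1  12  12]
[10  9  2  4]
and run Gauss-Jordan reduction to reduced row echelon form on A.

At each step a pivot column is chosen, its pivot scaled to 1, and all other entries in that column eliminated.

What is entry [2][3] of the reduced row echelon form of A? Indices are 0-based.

step 1: normalize row 0 (÷10) = (1, 12, 1, 8)
  row 2: subtract 10×row0 = (0, 6, 5, 2)
step 2: normalize row 1 (÷1) = (0, 1, 12, 12)
  row 0: subtract 12×row1 = (1, 0, 0, 7)
  row 2: subtract 6×row1 = (0, 0, 11, 8)
step 3: normalize row 2 (÷11) = (0, 0, 1, 9)
  row 1: subtract 12×row2 = (0, 1, 0, 8)

M[2][3] = 9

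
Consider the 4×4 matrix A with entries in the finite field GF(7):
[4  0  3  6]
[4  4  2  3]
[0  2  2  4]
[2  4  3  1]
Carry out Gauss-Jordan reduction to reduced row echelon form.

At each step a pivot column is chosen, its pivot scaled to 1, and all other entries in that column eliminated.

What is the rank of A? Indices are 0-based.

[1] R0 /= 4  ⇒  (1, 0, 6, 5)
     R1 -= 4·R0  ⇒  (0, 4, 6, 4)
     R3 -= 2·R0  ⇒  (0, 4, 5, 5)
[2] R1 /= 4  ⇒  (0, 1, 5, 1)
     R2 -= 2·R1  ⇒  (0, 0, 6, 2)
     R3 -= 4·R1  ⇒  (0, 0, 6, 1)
[3] R2 /= 6  ⇒  (0, 0, 1, 5)
     R0 -= 6·R2  ⇒  (1, 0, 0, 3)
     R1 -= 5·R2  ⇒  (0, 1, 0, 4)
     R3 -= 6·R2  ⇒  (0, 0, 0, 6)
[4] R3 /= 6  ⇒  (0, 0, 0, 1)
     R0 -= 3·R3  ⇒  (1, 0, 0, 0)
     R1 -= 4·R3  ⇒  (0, 1, 0, 0)
     R2 -= 5·R3  ⇒  (0, 0, 1, 0)

rank = 4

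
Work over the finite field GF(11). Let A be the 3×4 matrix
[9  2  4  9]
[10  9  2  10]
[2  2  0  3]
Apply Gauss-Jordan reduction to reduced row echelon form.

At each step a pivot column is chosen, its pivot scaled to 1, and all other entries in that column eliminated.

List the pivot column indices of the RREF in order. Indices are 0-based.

pivot columns: 0, 1, 2

pivot(0,0)=9: scale R0 → (1, 10, 9, 1)
  clear (1,0): R1 −= (10)R0 → (0, 8, 0, 0)
  clear (2,0): R2 −= (2)R0 → (0, 4, 4, 1)
pivot(1,1)=8: scale R1 → (0, 1, 0, 0)
  clear (0,1): R0 −= (10)R1 → (1, 0, 9, 1)
  clear (2,1): R2 −= (4)R1 → (0, 0, 4, 1)
pivot(2,2)=4: scale R2 → (0, 0, 1, 3)
  clear (0,2): R0 −= (9)R2 → (1, 0, 0, 7)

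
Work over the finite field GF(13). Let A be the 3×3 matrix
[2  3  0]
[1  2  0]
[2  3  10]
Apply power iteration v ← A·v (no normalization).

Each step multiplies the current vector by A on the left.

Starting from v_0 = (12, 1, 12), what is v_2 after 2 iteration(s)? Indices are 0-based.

v_0 = (12, 1, 12).
v_1 = A·v_0 = (1, 1, 4).
v_2 = A·v_1 = (5, 3, 6).

v_2 = (5, 3, 6)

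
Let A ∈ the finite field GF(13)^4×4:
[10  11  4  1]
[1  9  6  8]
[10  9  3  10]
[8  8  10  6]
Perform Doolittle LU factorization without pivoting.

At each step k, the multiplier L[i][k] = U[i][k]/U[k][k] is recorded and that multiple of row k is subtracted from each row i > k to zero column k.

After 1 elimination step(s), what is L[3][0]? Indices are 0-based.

Step 1: pivot at (0,0) is 10.
  row1 ← row1 − (4)·row0  ⇒  L[1][0]=4, U row1=(0, 4, 3, 4)
  row2 ← row2 − (1)·row0  ⇒  L[2][0]=1, U row2=(0, 11, 12, 9)
  row3 ← row3 − (6)·row0  ⇒  L[3][0]=6, U row3=(0, 7, 12, 0)

L[3][0] = 6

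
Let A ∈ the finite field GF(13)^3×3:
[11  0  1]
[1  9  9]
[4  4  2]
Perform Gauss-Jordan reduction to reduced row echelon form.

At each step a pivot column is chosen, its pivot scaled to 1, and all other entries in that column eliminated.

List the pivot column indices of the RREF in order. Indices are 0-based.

step 1: normalize row 0 (÷11) = (1, 0, 6)
  row 1: subtract 1×row0 = (0, 9, 3)
  row 2: subtract 4×row0 = (0, 4, 4)
step 2: normalize row 1 (÷9) = (0, 1, 9)
  row 2: subtract 4×row1 = (0, 0, 7)
step 3: normalize row 2 (÷7) = (0, 0, 1)
  row 0: subtract 6×row2 = (1, 0, 0)
  row 1: subtract 9×row2 = (0, 1, 0)

pivot columns: 0, 1, 2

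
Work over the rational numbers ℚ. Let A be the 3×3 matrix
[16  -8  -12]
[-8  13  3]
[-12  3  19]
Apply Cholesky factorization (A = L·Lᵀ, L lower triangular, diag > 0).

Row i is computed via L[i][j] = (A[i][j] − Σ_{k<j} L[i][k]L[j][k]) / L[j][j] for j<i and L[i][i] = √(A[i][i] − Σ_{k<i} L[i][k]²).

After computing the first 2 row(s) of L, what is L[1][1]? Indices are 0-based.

Step 1: L[0][0] = √(16) = 4.
  L[1][0] = (-8) / L[0][0] = -2.
Step 2: L[1][1] = √(9) = 3.

L[1][1] = 3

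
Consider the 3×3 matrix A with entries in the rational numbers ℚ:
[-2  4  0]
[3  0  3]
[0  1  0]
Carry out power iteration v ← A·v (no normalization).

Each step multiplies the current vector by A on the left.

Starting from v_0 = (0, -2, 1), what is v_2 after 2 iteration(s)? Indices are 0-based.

v_2 = (28, -30, 3)

v_0 = (0, -2, 1).
v_1 = A·v_0 = (-8, 3, -2).
v_2 = A·v_1 = (28, -30, 3).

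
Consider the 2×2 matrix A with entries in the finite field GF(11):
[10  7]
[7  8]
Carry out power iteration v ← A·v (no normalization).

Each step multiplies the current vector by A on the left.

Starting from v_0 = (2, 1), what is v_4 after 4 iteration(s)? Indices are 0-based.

v_0 = (2, 1).
v_1 = A·v_0 = (5, 0).
v_2 = A·v_1 = (6, 2).
v_3 = A·v_2 = (8, 3).
v_4 = A·v_3 = (2, 3).

v_4 = (2, 3)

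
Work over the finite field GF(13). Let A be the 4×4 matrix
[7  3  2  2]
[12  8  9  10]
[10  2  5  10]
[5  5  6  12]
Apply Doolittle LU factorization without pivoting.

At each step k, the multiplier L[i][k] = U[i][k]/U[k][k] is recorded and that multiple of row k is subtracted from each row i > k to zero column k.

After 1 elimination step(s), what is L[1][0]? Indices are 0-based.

k=0: U[0][0]=7
  eliminate (1,0): mult=11, new row 1: (0, 1, 0, 1); set L[1][0]=11
  eliminate (2,0): mult=7, new row 2: (0, 7, 4, 9); set L[2][0]=7
  eliminate (3,0): mult=10, new row 3: (0, 1, 12, 5); set L[3][0]=10

L[1][0] = 11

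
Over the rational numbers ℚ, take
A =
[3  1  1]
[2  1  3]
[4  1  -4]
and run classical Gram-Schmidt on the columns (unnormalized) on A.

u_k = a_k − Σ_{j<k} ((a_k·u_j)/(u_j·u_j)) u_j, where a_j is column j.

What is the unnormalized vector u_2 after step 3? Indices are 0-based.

u_2 = (1, -1/2, -1/2)

Step 1: u_0 = a_0 = (3, 2, 4).
Step 2: u_1 = a_1 − (9/29)·u_0 = (2/29, 11/29, -7/29).
Step 3: u_2 = a_2 − (-7/29)·u_0 − (21/2)·u_1 = (1, -1/2, -1/2).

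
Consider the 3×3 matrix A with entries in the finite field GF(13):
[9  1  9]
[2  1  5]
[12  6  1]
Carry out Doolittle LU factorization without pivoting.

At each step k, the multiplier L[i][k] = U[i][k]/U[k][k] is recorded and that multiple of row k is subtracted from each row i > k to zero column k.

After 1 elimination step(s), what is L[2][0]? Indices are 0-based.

[col 0] pivot 9
  R1 -= 6*R0 → (0, 8, 3)  (L[1][0] := 6)
  R2 -= 10*R0 → (0, 9, 2)  (L[2][0] := 10)

L[2][0] = 10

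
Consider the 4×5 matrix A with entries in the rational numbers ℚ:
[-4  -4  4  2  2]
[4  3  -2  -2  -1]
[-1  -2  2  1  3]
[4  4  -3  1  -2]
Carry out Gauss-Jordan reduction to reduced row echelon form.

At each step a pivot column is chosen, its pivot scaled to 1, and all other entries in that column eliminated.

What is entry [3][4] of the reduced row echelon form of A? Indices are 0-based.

M[3][4] = 3/7

pivot(0,0)=-4: scale R0 → (1, 1, -1, -1/2, -1/2)
  clear (1,0): R1 −= (4)R0 → (0, -1, 2, 0, 1)
  clear (2,0): R2 −= (-1)R0 → (0, -1, 1, 1/2, 5/2)
  clear (3,0): R3 −= (4)R0 → (0, 0, 1, 3, 0)
pivot(1,1)=-1: scale R1 → (0, 1, -2, 0, -1)
  clear (0,1): R0 −= (1)R1 → (1, 0, 1, -1/2, 1/2)
  clear (2,1): R2 −= (-1)R1 → (0, 0, -1, 1/2, 3/2)
pivot(2,2)=-1: scale R2 → (0, 0, 1, -1/2, -3/2)
  clear (0,2): R0 −= (1)R2 → (1, 0, 0, 0, 2)
  clear (1,2): R1 −= (-2)R2 → (0, 1, 0, -1, -4)
  clear (3,2): R3 −= (1)R2 → (0, 0, 0, 7/2, 3/2)
pivot(3,3)=7/2: scale R3 → (0, 0, 0, 1, 3/7)
  clear (1,3): R1 −= (-1)R3 → (0, 1, 0, 0, -25/7)
  clear (2,3): R2 −= (-1/2)R3 → (0, 0, 1, 0, -9/7)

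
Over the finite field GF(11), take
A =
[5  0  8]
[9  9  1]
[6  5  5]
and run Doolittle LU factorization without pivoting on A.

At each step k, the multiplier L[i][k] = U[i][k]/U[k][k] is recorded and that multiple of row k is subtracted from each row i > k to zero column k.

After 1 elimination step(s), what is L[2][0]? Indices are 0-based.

[col 0] pivot 5
  R1 -= 4*R0 → (0, 9, 2)  (L[1][0] := 4)
  R2 -= 10*R0 → (0, 5, 2)  (L[2][0] := 10)

L[2][0] = 10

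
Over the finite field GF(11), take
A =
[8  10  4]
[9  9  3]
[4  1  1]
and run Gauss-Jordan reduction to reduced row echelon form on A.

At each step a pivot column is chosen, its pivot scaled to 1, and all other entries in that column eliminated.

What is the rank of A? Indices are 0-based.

rank = 3

pivot(0,0)=8: scale R0 → (1, 4, 6)
  clear (1,0): R1 −= (9)R0 → (0, 6, 4)
  clear (2,0): R2 −= (4)R0 → (0, 7, 10)
pivot(1,1)=6: scale R1 → (0, 1, 8)
  clear (0,1): R0 −= (4)R1 → (1, 0, 7)
  clear (2,1): R2 −= (7)R1 → (0, 0, 9)
pivot(2,2)=9: scale R2 → (0, 0, 1)
  clear (0,2): R0 −= (7)R2 → (1, 0, 0)
  clear (1,2): R1 −= (8)R2 → (0, 1, 0)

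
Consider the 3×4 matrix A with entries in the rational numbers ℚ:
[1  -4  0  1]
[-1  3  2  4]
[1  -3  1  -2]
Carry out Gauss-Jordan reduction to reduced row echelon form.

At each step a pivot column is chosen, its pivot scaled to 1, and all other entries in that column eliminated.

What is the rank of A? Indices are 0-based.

rank = 3

pivot(0,0)=1: scale R0 → (1, -4, 0, 1)
  clear (1,0): R1 −= (-1)R0 → (0, -1, 2, 5)
  clear (2,0): R2 −= (1)R0 → (0, 1, 1, -3)
pivot(1,1)=-1: scale R1 → (0, 1, -2, -5)
  clear (0,1): R0 −= (-4)R1 → (1, 0, -8, -19)
  clear (2,1): R2 −= (1)R1 → (0, 0, 3, 2)
pivot(2,2)=3: scale R2 → (0, 0, 1, 2/3)
  clear (0,2): R0 −= (-8)R2 → (1, 0, 0, -41/3)
  clear (1,2): R1 −= (-2)R2 → (0, 1, 0, -11/3)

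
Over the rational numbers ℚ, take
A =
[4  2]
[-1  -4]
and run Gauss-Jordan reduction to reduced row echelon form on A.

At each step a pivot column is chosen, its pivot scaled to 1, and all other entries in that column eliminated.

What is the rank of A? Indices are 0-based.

[1] R0 /= 4  ⇒  (1, 1/2)
     R1 -= -1·R0  ⇒  (0, -7/2)
[2] R1 /= -7/2  ⇒  (0, 1)
     R0 -= 1/2·R1  ⇒  (1, 0)

rank = 2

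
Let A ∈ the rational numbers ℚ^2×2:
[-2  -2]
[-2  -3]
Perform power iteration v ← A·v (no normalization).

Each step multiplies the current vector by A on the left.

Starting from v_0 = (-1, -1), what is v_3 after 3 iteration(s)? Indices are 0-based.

v_3 = (82, 105)

v_0 = (-1, -1).
v_1 = A·v_0 = (4, 5).
v_2 = A·v_1 = (-18, -23).
v_3 = A·v_2 = (82, 105).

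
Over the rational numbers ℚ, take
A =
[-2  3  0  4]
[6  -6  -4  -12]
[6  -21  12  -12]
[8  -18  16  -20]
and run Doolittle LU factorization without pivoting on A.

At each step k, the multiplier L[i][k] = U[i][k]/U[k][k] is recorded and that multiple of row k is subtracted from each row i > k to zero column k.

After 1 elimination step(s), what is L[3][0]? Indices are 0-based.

L[3][0] = -4

k=0: U[0][0]=-2
  eliminate (1,0): mult=-3, new row 1: (0, 3, -4, 0); set L[1][0]=-3
  eliminate (2,0): mult=-3, new row 2: (0, -12, 12, 0); set L[2][0]=-3
  eliminate (3,0): mult=-4, new row 3: (0, -6, 16, -4); set L[3][0]=-4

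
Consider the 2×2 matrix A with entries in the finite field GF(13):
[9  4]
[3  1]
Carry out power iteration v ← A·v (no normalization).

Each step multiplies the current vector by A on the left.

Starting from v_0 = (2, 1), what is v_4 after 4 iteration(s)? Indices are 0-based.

v_4 = (5, 7)

v_0 = (2, 1).
v_1 = A·v_0 = (9, 7).
v_2 = A·v_1 = (5, 8).
v_3 = A·v_2 = (12, 10).
v_4 = A·v_3 = (5, 7).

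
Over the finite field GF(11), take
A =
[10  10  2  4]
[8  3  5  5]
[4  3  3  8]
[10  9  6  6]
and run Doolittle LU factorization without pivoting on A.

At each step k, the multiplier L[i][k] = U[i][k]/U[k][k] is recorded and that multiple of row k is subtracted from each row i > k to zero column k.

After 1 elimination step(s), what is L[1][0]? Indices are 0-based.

L[1][0] = 3

Step 1: pivot at (0,0) is 10.
  row1 ← row1 − (3)·row0  ⇒  L[1][0]=3, U row1=(0, 6, 10, 4)
  row2 ← row2 − (7)·row0  ⇒  L[2][0]=7, U row2=(0, 10, 0, 2)
  row3 ← row3 − (1)·row0  ⇒  L[3][0]=1, U row3=(0, 10, 4, 2)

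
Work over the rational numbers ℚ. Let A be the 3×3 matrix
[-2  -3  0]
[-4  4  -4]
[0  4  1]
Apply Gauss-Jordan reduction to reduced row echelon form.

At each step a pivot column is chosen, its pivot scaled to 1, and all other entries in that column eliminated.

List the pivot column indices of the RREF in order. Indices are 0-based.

step 1: normalize row 0 (÷-2) = (1, 3/2, 0)
  row 1: subtract -4×row0 = (0, 10, -4)
step 2: normalize row 1 (÷10) = (0, 1, -2/5)
  row 0: subtract 3/2×row1 = (1, 0, 3/5)
  row 2: subtract 4×row1 = (0, 0, 13/5)
step 3: normalize row 2 (÷13/5) = (0, 0, 1)
  row 0: subtract 3/5×row2 = (1, 0, 0)
  row 1: subtract -2/5×row2 = (0, 1, 0)

pivot columns: 0, 1, 2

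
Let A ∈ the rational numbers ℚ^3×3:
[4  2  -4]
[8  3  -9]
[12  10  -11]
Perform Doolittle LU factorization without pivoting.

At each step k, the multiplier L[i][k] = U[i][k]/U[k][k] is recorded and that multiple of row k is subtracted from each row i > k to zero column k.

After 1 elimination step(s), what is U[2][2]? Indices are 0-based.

[col 0] pivot 4
  R1 -= 2*R0 → (0, -1, -1)  (L[1][0] := 2)
  R2 -= 3*R0 → (0, 4, 1)  (L[2][0] := 3)

U[2][2] = 1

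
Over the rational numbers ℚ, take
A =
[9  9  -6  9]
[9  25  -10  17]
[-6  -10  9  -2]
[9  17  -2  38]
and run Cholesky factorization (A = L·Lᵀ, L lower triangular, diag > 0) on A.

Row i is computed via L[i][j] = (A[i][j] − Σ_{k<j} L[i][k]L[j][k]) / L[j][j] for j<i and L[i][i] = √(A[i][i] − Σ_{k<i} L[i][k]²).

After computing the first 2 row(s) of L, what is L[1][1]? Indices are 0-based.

L[1][1] = 4

Step 1: L[0][0] = √(9) = 3.
  L[1][0] = (9) / L[0][0] = 3.
Step 2: L[1][1] = √(16) = 4.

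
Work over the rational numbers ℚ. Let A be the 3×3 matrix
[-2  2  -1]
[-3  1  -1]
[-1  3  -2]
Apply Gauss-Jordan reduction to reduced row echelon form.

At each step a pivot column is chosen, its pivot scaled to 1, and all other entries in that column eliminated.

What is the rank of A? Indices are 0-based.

rank = 3

step 1: normalize row 0 (÷-2) = (1, -1, 1/2)
  row 1: subtract -3×row0 = (0, -2, 1/2)
  row 2: subtract -1×row0 = (0, 2, -3/2)
step 2: normalize row 1 (÷-2) = (0, 1, -1/4)
  row 0: subtract -1×row1 = (1, 0, 1/4)
  row 2: subtract 2×row1 = (0, 0, -1)
step 3: normalize row 2 (÷-1) = (0, 0, 1)
  row 0: subtract 1/4×row2 = (1, 0, 0)
  row 1: subtract -1/4×row2 = (0, 1, 0)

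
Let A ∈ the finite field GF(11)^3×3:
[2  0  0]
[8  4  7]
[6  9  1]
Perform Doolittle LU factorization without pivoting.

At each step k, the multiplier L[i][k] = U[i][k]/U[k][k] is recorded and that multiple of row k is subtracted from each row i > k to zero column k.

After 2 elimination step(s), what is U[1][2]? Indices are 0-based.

U[1][2] = 7

Step 1: pivot at (0,0) is 2.
  row1 ← row1 − (4)·row0  ⇒  L[1][0]=4, U row1=(0, 4, 7)
  row2 ← row2 − (3)·row0  ⇒  L[2][0]=3, U row2=(0, 9, 1)
Step 2: pivot at (1,1) is 4.
  row2 ← row2 − (5)·row1  ⇒  L[2][1]=5, U row2=(0, 0, 10)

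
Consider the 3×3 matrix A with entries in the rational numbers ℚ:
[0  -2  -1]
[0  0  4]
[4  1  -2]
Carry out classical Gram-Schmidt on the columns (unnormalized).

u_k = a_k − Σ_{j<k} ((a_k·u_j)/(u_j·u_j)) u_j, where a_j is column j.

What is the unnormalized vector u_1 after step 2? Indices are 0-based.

Step 1: u_0 = a_0 = (0, 0, 4).
Step 2: u_1 = a_1 − (1/4)·u_0 = (-2, 0, 0).

u_1 = (-2, 0, 0)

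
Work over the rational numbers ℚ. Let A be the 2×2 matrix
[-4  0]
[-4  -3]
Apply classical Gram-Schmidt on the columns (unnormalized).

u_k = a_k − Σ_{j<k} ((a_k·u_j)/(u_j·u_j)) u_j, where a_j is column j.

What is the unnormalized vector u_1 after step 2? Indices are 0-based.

Step 1: u_0 = a_0 = (-4, -4).
Step 2: u_1 = a_1 − (3/8)·u_0 = (3/2, -3/2).

u_1 = (3/2, -3/2)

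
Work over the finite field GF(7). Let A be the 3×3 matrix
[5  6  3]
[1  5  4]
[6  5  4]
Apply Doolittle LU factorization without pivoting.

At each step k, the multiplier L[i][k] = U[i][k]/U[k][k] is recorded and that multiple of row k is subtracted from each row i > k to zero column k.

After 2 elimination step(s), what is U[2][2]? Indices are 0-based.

U[2][2] = 2

[col 0] pivot 5
  R1 -= 3*R0 → (0, 1, 2)  (L[1][0] := 3)
  R2 -= 4*R0 → (0, 2, 6)  (L[2][0] := 4)
[col 1] pivot 1
  R2 -= 2*R1 → (0, 0, 2)  (L[2][1] := 2)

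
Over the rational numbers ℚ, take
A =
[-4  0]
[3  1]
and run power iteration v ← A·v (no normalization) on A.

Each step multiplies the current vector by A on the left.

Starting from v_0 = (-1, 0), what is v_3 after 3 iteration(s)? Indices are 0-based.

v_3 = (64, -39)

v_0 = (-1, 0).
v_1 = A·v_0 = (4, -3).
v_2 = A·v_1 = (-16, 9).
v_3 = A·v_2 = (64, -39).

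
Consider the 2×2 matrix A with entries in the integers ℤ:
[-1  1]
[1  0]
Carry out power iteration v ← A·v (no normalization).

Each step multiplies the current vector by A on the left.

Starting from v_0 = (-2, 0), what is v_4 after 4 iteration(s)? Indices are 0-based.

v_4 = (-10, 6)

v_0 = (-2, 0).
v_1 = A·v_0 = (2, -2).
v_2 = A·v_1 = (-4, 2).
v_3 = A·v_2 = (6, -4).
v_4 = A·v_3 = (-10, 6).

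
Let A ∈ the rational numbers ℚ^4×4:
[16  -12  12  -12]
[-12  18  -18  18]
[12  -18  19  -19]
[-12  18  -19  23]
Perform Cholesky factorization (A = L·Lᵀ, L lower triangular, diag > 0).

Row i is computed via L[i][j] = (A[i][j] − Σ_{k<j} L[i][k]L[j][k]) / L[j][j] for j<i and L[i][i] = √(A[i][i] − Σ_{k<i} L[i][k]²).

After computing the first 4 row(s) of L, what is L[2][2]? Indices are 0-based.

Step 1: L[0][0] = √(16) = 4.
  L[1][0] = (-12) / L[0][0] = -3.
Step 2: L[1][1] = √(9) = 3.
  L[2][0] = (12) / L[0][0] = 3.
  L[2][1] = (-9) / L[1][1] = -3.
Step 3: L[2][2] = √(1) = 1.
  L[3][0] = (-12) / L[0][0] = -3.
  L[3][1] = (9) / L[1][1] = 3.
  L[3][2] = (-1) / L[2][2] = -1.
Step 4: L[3][3] = √(4) = 2.

L[2][2] = 1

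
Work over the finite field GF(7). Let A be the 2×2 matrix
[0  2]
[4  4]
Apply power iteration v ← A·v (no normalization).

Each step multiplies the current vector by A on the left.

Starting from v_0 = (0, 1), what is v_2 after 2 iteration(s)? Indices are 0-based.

v_2 = (1, 3)

v_0 = (0, 1).
v_1 = A·v_0 = (2, 4).
v_2 = A·v_1 = (1, 3).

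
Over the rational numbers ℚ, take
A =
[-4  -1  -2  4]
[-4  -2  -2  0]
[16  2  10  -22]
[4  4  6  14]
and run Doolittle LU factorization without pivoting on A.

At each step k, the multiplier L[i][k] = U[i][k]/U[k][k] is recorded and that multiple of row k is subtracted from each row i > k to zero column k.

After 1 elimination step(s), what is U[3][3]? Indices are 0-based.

[col 0] pivot -4
  R1 -= 1*R0 → (0, -1, 0, -4)  (L[1][0] := 1)
  R2 -= -4*R0 → (0, -2, 2, -6)  (L[2][0] := -4)
  R3 -= -1*R0 → (0, 3, 4, 18)  (L[3][0] := -1)

U[3][3] = 18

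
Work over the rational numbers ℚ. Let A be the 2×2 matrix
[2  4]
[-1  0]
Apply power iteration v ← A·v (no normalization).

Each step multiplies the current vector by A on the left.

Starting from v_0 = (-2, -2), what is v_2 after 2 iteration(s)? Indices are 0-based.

v_0 = (-2, -2).
v_1 = A·v_0 = (-12, 2).
v_2 = A·v_1 = (-16, 12).

v_2 = (-16, 12)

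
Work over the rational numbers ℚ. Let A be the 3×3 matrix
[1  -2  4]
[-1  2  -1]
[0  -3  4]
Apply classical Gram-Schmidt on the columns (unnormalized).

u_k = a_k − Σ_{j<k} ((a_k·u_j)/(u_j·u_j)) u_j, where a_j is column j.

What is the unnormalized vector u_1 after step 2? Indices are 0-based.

Step 1: u_0 = a_0 = (1, -1, 0).
Step 2: u_1 = a_1 − (-2)·u_0 = (0, 0, -3).

u_1 = (0, 0, -3)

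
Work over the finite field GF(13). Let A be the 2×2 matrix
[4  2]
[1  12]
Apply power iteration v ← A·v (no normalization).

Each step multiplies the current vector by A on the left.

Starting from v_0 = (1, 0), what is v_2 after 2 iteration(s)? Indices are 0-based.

v_2 = (5, 3)

v_0 = (1, 0).
v_1 = A·v_0 = (4, 1).
v_2 = A·v_1 = (5, 3).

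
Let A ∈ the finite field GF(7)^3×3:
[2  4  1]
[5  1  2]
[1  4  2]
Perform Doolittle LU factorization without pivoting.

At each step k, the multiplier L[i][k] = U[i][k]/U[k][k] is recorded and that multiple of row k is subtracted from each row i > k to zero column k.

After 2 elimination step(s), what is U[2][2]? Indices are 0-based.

U[2][2] = 1

Step 1: pivot at (0,0) is 2.
  row1 ← row1 − (6)·row0  ⇒  L[1][0]=6, U row1=(0, 5, 3)
  row2 ← row2 − (4)·row0  ⇒  L[2][0]=4, U row2=(0, 2, 5)
Step 2: pivot at (1,1) is 5.
  row2 ← row2 − (6)·row1  ⇒  L[2][1]=6, U row2=(0, 0, 1)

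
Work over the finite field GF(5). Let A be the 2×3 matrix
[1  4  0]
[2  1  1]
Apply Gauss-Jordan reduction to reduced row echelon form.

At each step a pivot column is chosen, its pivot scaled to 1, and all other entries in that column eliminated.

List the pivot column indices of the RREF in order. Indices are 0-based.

step 1: normalize row 0 (÷1) = (1, 4, 0)
  row 1: subtract 2×row0 = (0, 3, 1)
step 2: normalize row 1 (÷3) = (0, 1, 2)
  row 0: subtract 4×row1 = (1, 0, 2)

pivot columns: 0, 1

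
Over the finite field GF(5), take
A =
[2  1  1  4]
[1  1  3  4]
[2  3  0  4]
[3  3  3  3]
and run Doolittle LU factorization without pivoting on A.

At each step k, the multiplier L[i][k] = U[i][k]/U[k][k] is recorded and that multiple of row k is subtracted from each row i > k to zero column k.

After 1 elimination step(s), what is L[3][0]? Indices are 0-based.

k=0: U[0][0]=2
  eliminate (1,0): mult=3, new row 1: (0, 3, 0, 2); set L[1][0]=3
  eliminate (2,0): mult=1, new row 2: (0, 2, 4, 0); set L[2][0]=1
  eliminate (3,0): mult=4, new row 3: (0, 4, 4, 2); set L[3][0]=4

L[3][0] = 4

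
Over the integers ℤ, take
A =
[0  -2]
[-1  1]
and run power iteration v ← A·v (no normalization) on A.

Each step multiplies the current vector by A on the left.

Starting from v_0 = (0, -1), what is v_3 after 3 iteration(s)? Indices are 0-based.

v_3 = (6, -5)

v_0 = (0, -1).
v_1 = A·v_0 = (2, -1).
v_2 = A·v_1 = (2, -3).
v_3 = A·v_2 = (6, -5).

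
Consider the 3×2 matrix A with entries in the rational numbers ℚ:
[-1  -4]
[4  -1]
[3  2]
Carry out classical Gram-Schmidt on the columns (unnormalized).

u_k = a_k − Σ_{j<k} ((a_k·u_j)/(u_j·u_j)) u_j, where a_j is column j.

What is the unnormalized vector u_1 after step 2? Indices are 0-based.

Step 1: u_0 = a_0 = (-1, 4, 3).
Step 2: u_1 = a_1 − (3/13)·u_0 = (-49/13, -25/13, 17/13).

u_1 = (-49/13, -25/13, 17/13)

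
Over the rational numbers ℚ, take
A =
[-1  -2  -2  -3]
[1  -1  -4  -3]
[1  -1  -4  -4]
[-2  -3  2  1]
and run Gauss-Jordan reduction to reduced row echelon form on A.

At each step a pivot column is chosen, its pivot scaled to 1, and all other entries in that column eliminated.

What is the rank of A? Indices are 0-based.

[1] R0 /= -1  ⇒  (1, 2, 2, 3)
     R1 -= 1·R0  ⇒  (0, -3, -6, -6)
     R2 -= 1·R0  ⇒  (0, -3, -6, -7)
     R3 -= -2·R0  ⇒  (0, 1, 6, 7)
[2] R1 /= -3  ⇒  (0, 1, 2, 2)
     R0 -= 2·R1  ⇒  (1, 0, -2, -1)
     R2 -= -3·R1  ⇒  (0, 0, 0, -1)
     R3 -= 1·R1  ⇒  (0, 0, 4, 5)
[3] R2 <-> R3
[3] R2 /= 4  ⇒  (0, 0, 1, 5/4)
     R0 -= -2·R2  ⇒  (1, 0, 0, 3/2)
     R1 -= 2·R2  ⇒  (0, 1, 0, -1/2)
[4] R3 /= -1  ⇒  (0, 0, 0, 1)
     R0 -= 3/2·R3  ⇒  (1, 0, 0, 0)
     R1 -= -1/2·R3  ⇒  (0, 1, 0, 0)
     R2 -= 5/4·R3  ⇒  (0, 0, 1, 0)

rank = 4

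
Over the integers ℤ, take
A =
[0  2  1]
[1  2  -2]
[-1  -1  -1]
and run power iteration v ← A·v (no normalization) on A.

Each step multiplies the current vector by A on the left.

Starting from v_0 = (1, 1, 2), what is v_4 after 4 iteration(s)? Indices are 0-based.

v_0 = (1, 1, 2).
v_1 = A·v_0 = (4, -1, -4).
v_2 = A·v_1 = (-6, 10, 1).
v_3 = A·v_2 = (21, 12, -5).
v_4 = A·v_3 = (19, 55, -28).

v_4 = (19, 55, -28)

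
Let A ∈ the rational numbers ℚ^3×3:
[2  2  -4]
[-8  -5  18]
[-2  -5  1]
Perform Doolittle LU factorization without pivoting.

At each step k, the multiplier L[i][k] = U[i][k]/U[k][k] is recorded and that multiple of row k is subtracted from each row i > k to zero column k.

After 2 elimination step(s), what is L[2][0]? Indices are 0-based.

[col 0] pivot 2
  R1 -= -4*R0 → (0, 3, 2)  (L[1][0] := -4)
  R2 -= -1*R0 → (0, -3, -3)  (L[2][0] := -1)
[col 1] pivot 3
  R2 -= -1*R1 → (0, 0, -1)  (L[2][1] := -1)

L[2][0] = -1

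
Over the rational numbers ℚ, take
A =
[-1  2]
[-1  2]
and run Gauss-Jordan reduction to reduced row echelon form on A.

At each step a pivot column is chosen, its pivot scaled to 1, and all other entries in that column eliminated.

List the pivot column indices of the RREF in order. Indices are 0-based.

pivot columns: 0

step 1: normalize row 0 (÷-1) = (1, -2)
  row 1: subtract -1×row0 = (0, 0)
skip col 1 (zero from row 1)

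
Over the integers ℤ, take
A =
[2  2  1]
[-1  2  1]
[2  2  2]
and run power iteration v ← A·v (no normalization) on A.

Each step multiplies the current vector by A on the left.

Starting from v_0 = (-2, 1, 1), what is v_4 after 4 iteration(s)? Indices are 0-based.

v_4 = (190, 52, 244)

v_0 = (-2, 1, 1).
v_1 = A·v_0 = (-1, 5, 0).
v_2 = A·v_1 = (8, 11, 8).
v_3 = A·v_2 = (46, 22, 54).
v_4 = A·v_3 = (190, 52, 244).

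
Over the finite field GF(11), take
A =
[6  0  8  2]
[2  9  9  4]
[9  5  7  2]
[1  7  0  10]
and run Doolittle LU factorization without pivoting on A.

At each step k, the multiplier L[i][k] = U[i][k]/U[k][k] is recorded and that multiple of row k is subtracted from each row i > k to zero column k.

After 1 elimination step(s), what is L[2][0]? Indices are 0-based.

L[2][0] = 7

Step 1: pivot at (0,0) is 6.
  row1 ← row1 − (4)·row0  ⇒  L[1][0]=4, U row1=(0, 9, 10, 7)
  row2 ← row2 − (7)·row0  ⇒  L[2][0]=7, U row2=(0, 5, 6, 10)
  row3 ← row3 − (2)·row0  ⇒  L[3][0]=2, U row3=(0, 7, 6, 6)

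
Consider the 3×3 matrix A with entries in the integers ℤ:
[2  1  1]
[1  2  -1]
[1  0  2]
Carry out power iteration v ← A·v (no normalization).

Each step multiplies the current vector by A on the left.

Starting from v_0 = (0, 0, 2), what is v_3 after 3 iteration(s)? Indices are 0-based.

v_0 = (0, 0, 2).
v_1 = A·v_0 = (2, -2, 4).
v_2 = A·v_1 = (6, -6, 10).
v_3 = A·v_2 = (16, -16, 26).

v_3 = (16, -16, 26)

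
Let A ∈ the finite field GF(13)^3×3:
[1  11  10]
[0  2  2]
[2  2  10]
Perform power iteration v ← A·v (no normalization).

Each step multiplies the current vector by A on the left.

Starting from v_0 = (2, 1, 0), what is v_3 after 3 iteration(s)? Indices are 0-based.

v_3 = (1, 4, 4)

v_0 = (2, 1, 0).
v_1 = A·v_0 = (0, 2, 6).
v_2 = A·v_1 = (4, 3, 12).
v_3 = A·v_2 = (1, 4, 4).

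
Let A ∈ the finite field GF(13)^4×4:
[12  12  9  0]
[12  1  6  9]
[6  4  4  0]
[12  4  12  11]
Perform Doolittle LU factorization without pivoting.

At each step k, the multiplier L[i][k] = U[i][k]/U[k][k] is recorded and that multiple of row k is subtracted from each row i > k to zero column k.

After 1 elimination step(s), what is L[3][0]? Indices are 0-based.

Step 1: pivot at (0,0) is 12.
  row1 ← row1 − (1)·row0  ⇒  L[1][0]=1, U row1=(0, 2, 10, 9)
  row2 ← row2 − (7)·row0  ⇒  L[2][0]=7, U row2=(0, 11, 6, 0)
  row3 ← row3 − (1)·row0  ⇒  L[3][0]=1, U row3=(0, 5, 3, 11)

L[3][0] = 1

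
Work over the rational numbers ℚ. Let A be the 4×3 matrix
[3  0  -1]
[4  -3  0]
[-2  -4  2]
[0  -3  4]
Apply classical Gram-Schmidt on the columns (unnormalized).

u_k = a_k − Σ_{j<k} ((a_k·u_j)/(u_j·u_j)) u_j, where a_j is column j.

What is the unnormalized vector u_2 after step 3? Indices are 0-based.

Step 1: u_0 = a_0 = (3, 4, -2, 0).
Step 2: u_1 = a_1 − (-4/29)·u_0 = (12/29, -71/29, -124/29, -3).
Step 3: u_2 = a_2 − (-7/29)·u_0 − (-304/485)·u_1 = (-8/485, -276/485, -564/485, 1028/485).

u_2 = (-8/485, -276/485, -564/485, 1028/485)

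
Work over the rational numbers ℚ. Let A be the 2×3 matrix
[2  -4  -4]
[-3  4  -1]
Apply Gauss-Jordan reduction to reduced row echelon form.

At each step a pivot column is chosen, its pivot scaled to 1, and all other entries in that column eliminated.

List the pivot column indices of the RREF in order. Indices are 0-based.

pivot columns: 0, 1

step 1: normalize row 0 (÷2) = (1, -2, -2)
  row 1: subtract -3×row0 = (0, -2, -7)
step 2: normalize row 1 (÷-2) = (0, 1, 7/2)
  row 0: subtract -2×row1 = (1, 0, 5)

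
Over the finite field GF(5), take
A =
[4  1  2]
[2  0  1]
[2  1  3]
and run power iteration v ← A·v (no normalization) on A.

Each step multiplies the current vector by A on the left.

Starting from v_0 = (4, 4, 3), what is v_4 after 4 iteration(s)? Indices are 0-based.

v_4 = (2, 1, 1)

v_0 = (4, 4, 3).
v_1 = A·v_0 = (1, 1, 1).
v_2 = A·v_1 = (2, 3, 1).
v_3 = A·v_2 = (3, 0, 0).
v_4 = A·v_3 = (2, 1, 1).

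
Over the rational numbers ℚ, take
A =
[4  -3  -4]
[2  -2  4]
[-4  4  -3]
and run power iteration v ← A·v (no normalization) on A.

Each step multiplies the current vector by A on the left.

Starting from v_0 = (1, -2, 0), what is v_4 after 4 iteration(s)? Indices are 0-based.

v_0 = (1, -2, 0).
v_1 = A·v_0 = (10, 6, -12).
v_2 = A·v_1 = (70, -40, 20).
v_3 = A·v_2 = (320, 300, -500).
v_4 = A·v_3 = (2380, -1960, 1420).

v_4 = (2380, -1960, 1420)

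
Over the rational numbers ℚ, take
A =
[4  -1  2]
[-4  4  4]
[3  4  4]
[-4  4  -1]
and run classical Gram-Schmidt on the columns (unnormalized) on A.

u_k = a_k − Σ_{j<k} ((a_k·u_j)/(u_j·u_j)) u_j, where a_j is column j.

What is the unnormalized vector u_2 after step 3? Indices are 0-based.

Step 1: u_0 = a_0 = (4, -4, 3, -4).
Step 2: u_1 = a_1 − (-8/19)·u_0 = (13/19, 44/19, 100/19, 44/19).
Step 3: u_2 = a_2 − (8/57)·u_0 − (558/739)·u_1 = (2044/2217, 6236/2217, -292/739, -4849/2217).

u_2 = (2044/2217, 6236/2217, -292/739, -4849/2217)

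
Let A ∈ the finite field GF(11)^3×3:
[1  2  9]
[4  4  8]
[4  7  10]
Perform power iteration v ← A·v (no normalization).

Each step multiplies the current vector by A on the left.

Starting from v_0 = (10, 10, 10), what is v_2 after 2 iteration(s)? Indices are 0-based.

v_2 = (9, 6, 4)

v_0 = (10, 10, 10).
v_1 = A·v_0 = (10, 6, 1).
v_2 = A·v_1 = (9, 6, 4).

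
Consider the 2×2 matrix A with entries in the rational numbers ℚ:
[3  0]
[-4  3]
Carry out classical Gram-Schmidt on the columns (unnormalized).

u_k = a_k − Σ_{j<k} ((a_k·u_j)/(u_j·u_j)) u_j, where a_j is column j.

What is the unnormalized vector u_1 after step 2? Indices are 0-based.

u_1 = (36/25, 27/25)

Step 1: u_0 = a_0 = (3, -4).
Step 2: u_1 = a_1 − (-12/25)·u_0 = (36/25, 27/25).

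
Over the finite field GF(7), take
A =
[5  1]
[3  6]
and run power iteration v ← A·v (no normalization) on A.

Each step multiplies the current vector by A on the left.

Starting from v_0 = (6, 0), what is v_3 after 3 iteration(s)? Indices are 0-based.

v_0 = (6, 0).
v_1 = A·v_0 = (2, 4).
v_2 = A·v_1 = (0, 2).
v_3 = A·v_2 = (2, 5).

v_3 = (2, 5)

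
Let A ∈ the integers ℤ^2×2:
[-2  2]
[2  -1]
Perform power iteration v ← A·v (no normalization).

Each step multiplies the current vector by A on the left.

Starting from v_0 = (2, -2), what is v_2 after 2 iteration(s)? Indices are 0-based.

v_2 = (28, -22)

v_0 = (2, -2).
v_1 = A·v_0 = (-8, 6).
v_2 = A·v_1 = (28, -22).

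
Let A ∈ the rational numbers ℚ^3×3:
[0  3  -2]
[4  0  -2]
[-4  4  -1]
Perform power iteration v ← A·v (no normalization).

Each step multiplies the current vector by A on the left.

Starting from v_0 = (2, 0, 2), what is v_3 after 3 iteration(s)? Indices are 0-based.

v_3 = (-72, 44, -154)

v_0 = (2, 0, 2).
v_1 = A·v_0 = (-4, 4, -10).
v_2 = A·v_1 = (32, 4, 42).
v_3 = A·v_2 = (-72, 44, -154).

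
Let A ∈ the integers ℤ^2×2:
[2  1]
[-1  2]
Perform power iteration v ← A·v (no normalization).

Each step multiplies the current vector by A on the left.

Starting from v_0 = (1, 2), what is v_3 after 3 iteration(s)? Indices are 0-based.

v_0 = (1, 2).
v_1 = A·v_0 = (4, 3).
v_2 = A·v_1 = (11, 2).
v_3 = A·v_2 = (24, -7).

v_3 = (24, -7)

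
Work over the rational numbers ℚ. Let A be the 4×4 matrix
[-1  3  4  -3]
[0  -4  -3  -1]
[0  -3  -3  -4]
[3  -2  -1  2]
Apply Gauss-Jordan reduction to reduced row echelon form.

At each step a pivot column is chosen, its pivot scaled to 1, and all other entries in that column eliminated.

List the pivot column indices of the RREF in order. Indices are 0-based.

step 1: normalize row 0 (÷-1) = (1, -3, -4, 3)
  row 3: subtract 3×row0 = (0, 7, 11, -7)
step 2: normalize row 1 (÷-4) = (0, 1, 3/4, 1/4)
  row 0: subtract -3×row1 = (1, 0, -7/4, 15/4)
  row 2: subtract -3×row1 = (0, 0, -3/4, -13/4)
  row 3: subtract 7×row1 = (0, 0, 23/4, -35/4)
step 3: normalize row 2 (÷-3/4) = (0, 0, 1, 13/3)
  row 0: subtract -7/4×row2 = (1, 0, 0, 34/3)
  row 1: subtract 3/4×row2 = (0, 1, 0, -3)
  row 3: subtract 23/4×row2 = (0, 0, 0, -101/3)
step 4: normalize row 3 (÷-101/3) = (0, 0, 0, 1)
  row 0: subtract 34/3×row3 = (1, 0, 0, 0)
  row 1: subtract -3×row3 = (0, 1, 0, 0)
  row 2: subtract 13/3×row3 = (0, 0, 1, 0)

pivot columns: 0, 1, 2, 3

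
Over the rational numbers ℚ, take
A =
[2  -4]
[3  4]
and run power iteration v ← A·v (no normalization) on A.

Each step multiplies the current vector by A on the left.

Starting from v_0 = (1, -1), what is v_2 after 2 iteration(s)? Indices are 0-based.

v_0 = (1, -1).
v_1 = A·v_0 = (6, -1).
v_2 = A·v_1 = (16, 14).

v_2 = (16, 14)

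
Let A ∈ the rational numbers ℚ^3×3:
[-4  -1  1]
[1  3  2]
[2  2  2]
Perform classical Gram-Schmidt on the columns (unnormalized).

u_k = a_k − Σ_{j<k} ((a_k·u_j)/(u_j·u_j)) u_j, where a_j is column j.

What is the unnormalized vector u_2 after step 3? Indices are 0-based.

u_2 = (56/173, -84/173, 154/173)

Step 1: u_0 = a_0 = (-4, 1, 2).
Step 2: u_1 = a_1 − (11/21)·u_0 = (23/21, 52/21, 20/21).
Step 3: u_2 = a_2 − (2/21)·u_0 − (167/173)·u_1 = (56/173, -84/173, 154/173).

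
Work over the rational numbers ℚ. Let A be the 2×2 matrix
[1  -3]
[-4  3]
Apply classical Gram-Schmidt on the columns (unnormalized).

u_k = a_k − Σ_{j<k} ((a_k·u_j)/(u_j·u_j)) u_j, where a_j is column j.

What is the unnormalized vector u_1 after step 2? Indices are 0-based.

u_1 = (-36/17, -9/17)

Step 1: u_0 = a_0 = (1, -4).
Step 2: u_1 = a_1 − (-15/17)·u_0 = (-36/17, -9/17).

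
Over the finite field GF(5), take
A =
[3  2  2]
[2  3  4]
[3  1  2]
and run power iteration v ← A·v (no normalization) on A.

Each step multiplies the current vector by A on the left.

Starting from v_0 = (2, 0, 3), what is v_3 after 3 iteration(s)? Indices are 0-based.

v_0 = (2, 0, 3).
v_1 = A·v_0 = (2, 1, 2).
v_2 = A·v_1 = (2, 0, 1).
v_3 = A·v_2 = (3, 3, 3).

v_3 = (3, 3, 3)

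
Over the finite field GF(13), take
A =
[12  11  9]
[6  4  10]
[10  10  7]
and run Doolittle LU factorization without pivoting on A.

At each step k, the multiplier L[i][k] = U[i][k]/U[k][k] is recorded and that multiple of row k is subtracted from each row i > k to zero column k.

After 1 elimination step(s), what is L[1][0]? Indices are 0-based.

L[1][0] = 7

[col 0] pivot 12
  R1 -= 7*R0 → (0, 5, 12)  (L[1][0] := 7)
  R2 -= 3*R0 → (0, 3, 6)  (L[2][0] := 3)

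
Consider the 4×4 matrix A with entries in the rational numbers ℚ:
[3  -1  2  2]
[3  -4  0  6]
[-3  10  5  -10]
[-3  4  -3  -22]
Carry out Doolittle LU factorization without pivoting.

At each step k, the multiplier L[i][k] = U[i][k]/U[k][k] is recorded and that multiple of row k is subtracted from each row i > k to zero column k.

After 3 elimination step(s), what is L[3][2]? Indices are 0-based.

L[3][2] = -3

[col 0] pivot 3
  R1 -= 1*R0 → (0, -3, -2, 4)  (L[1][0] := 1)
  R2 -= -1*R0 → (0, 9, 7, -8)  (L[2][0] := -1)
  R3 -= -1*R0 → (0, 3, -1, -20)  (L[3][0] := -1)
[col 1] pivot -3
  R2 -= -3*R1 → (0, 0, 1, 4)  (L[2][1] := -3)
  R3 -= -1*R1 → (0, 0, -3, -16)  (L[3][1] := -1)
[col 2] pivot 1
  R3 -= -3*R2 → (0, 0, 0, -4)  (L[3][2] := -3)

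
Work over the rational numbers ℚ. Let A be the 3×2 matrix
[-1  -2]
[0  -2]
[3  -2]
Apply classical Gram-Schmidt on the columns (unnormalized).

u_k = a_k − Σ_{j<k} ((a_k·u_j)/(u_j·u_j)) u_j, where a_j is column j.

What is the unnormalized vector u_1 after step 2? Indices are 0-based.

Step 1: u_0 = a_0 = (-1, 0, 3).
Step 2: u_1 = a_1 − (-2/5)·u_0 = (-12/5, -2, -4/5).

u_1 = (-12/5, -2, -4/5)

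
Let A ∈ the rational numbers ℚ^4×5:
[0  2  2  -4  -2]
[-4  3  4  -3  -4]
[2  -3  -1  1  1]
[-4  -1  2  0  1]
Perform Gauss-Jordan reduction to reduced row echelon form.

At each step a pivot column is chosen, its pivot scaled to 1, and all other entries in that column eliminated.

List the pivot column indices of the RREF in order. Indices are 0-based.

pivot columns: 0, 1, 2, 3

step 1: exchange rows 0,1
step 1: normalize row 0 (÷-4) = (1, -3/4, -1, 3/4, 1)
  row 2: subtract 2×row0 = (0, -3/2, 1, -1/2, -1)
  row 3: subtract -4×row0 = (0, -4, -2, 3, 5)
step 2: normalize row 1 (÷2) = (0, 1, 1, -2, -1)
  row 0: subtract -3/4×row1 = (1, 0, -1/4, -3/4, 1/4)
  row 2: subtract -3/2×row1 = (0, 0, 5/2, -7/2, -5/2)
  row 3: subtract -4×row1 = (0, 0, 2, -5, 1)
step 3: normalize row 2 (÷5/2) = (0, 0, 1, -7/5, -1)
  row 0: subtract -1/4×row2 = (1, 0, 0, -11/10, 0)
  row 1: subtract 1×row2 = (0, 1, 0, -3/5, 0)
  row 3: subtract 2×row2 = (0, 0, 0, -11/5, 3)
step 4: normalize row 3 (÷-11/5) = (0, 0, 0, 1, -15/11)
  row 0: subtract -11/10×row3 = (1, 0, 0, 0, -3/2)
  row 1: subtract -3/5×row3 = (0, 1, 0, 0, -9/11)
  row 2: subtract -7/5×row3 = (0, 0, 1, 0, -32/11)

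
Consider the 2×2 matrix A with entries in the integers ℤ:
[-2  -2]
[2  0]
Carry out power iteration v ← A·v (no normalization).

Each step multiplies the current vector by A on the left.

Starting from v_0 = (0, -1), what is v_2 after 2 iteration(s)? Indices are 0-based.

v_0 = (0, -1).
v_1 = A·v_0 = (2, 0).
v_2 = A·v_1 = (-4, 4).

v_2 = (-4, 4)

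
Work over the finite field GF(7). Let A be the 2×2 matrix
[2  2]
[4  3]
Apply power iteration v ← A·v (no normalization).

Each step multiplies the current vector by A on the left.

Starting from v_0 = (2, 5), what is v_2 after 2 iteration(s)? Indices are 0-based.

v_0 = (2, 5).
v_1 = A·v_0 = (0, 2).
v_2 = A·v_1 = (4, 6).

v_2 = (4, 6)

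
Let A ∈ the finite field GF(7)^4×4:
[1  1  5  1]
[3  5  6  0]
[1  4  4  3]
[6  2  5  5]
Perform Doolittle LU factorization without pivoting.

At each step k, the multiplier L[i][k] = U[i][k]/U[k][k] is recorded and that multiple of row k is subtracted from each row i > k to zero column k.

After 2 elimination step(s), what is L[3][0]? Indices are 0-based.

L[3][0] = 6

Step 1: pivot at (0,0) is 1.
  row1 ← row1 − (3)·row0  ⇒  L[1][0]=3, U row1=(0, 2, 5, 4)
  row2 ← row2 − (1)·row0  ⇒  L[2][0]=1, U row2=(0, 3, 6, 2)
  row3 ← row3 − (6)·row0  ⇒  L[3][0]=6, U row3=(0, 3, 3, 6)
Step 2: pivot at (1,1) is 2.
  row2 ← row2 − (5)·row1  ⇒  L[2][1]=5, U row2=(0, 0, 2, 3)
  row3 ← row3 − (5)·row1  ⇒  L[3][1]=5, U row3=(0, 0, 6, 0)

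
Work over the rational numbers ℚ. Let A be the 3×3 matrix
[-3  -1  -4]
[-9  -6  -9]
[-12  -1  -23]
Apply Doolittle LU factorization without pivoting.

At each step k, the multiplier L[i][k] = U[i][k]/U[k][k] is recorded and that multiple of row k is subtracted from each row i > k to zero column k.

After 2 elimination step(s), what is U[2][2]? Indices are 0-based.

U[2][2] = -4

[col 0] pivot -3
  R1 -= 3*R0 → (0, -3, 3)  (L[1][0] := 3)
  R2 -= 4*R0 → (0, 3, -7)  (L[2][0] := 4)
[col 1] pivot -3
  R2 -= -1*R1 → (0, 0, -4)  (L[2][1] := -1)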